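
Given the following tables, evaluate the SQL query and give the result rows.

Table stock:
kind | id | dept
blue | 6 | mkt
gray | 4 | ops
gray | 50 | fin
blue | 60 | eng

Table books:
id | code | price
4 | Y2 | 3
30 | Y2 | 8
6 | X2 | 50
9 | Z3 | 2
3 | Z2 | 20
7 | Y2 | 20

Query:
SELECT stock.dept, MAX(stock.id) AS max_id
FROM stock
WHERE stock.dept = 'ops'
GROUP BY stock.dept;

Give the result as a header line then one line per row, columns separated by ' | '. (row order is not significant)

== RESULT ==
stock.dept | max_id
ops | 4

Derivation:
After WHERE (1 rows):
stock.kind | stock.id | stock.dept
gray | 4 | ops
After GROUP BY (1 rows):
stock.dept | max_id
ops | 4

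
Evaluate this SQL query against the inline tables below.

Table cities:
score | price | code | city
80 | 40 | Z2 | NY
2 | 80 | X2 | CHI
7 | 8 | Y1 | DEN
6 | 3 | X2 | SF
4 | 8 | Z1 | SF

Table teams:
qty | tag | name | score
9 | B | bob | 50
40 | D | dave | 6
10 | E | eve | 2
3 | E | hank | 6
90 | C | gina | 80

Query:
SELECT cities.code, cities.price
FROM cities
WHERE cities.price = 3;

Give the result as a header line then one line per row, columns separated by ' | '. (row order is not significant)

== RESULT ==
cities.code | cities.price
X2 | 3

Derivation:
After WHERE (1 rows):
cities.score | cities.price | cities.code | cities.city
6 | 3 | X2 | SF
After SELECT (1 rows):
cities.code | cities.price
X2 | 3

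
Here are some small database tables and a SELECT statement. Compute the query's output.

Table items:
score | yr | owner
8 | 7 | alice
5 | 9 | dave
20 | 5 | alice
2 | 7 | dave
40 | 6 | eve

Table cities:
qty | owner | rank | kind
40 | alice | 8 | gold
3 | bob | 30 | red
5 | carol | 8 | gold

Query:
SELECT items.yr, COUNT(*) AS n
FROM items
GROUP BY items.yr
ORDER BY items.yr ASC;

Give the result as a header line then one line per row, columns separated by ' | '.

== RESULT ==
items.yr | n
5 | 1
6 | 1
7 | 2
9 | 1

Derivation:
After GROUP BY (4 rows):
items.yr | n
7 | 2
9 | 1
5 | 1
6 | 1
After ORDER BY (4 rows):
items.yr | n
5 | 1
6 | 1
7 | 2
9 | 1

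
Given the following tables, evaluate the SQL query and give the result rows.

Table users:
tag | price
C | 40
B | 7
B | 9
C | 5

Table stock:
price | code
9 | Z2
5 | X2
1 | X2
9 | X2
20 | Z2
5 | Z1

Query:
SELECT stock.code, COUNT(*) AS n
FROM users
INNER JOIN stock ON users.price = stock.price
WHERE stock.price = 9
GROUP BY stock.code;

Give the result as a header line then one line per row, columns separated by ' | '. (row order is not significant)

After JOIN stock (4 rows):
users.tag | users.price | stock.price | stock.code
B | 9 | 9 | Z2
B | 9 | 9 | X2
C | 5 | 5 | X2
C | 5 | 5 | Z1
After WHERE (2 rows):
users.tag | users.price | stock.price | stock.code
B | 9 | 9 | Z2
B | 9 | 9 | X2
After GROUP BY (2 rows):
stock.code | n
Z2 | 1
X2 | 1

== RESULT ==
stock.code | n
Z2 | 1
X2 | 1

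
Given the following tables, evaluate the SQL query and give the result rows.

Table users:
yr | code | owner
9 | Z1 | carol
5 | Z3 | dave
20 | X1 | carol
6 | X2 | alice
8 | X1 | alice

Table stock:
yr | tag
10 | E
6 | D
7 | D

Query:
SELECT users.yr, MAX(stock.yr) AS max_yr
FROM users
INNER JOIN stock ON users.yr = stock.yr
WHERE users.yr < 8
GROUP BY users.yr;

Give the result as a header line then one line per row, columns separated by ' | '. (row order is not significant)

== RESULT ==
users.yr | max_yr
6 | 6

Derivation:
After JOIN stock (1 rows):
users.yr | users.code | users.owner | stock.yr | stock.tag
6 | X2 | alice | 6 | D
After WHERE (1 rows):
users.yr | users.code | users.owner | stock.yr | stock.tag
6 | X2 | alice | 6 | D
After GROUP BY (1 rows):
users.yr | max_yr
6 | 6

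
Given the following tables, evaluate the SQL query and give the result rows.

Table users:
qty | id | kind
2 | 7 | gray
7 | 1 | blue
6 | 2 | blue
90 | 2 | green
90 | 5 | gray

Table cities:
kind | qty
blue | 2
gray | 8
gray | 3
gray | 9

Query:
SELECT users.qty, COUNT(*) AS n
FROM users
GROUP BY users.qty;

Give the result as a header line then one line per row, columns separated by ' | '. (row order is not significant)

After GROUP BY (4 rows):
users.qty | n
2 | 1
7 | 1
6 | 1
90 | 2

== RESULT ==
users.qty | n
2 | 1
7 | 1
6 | 1
90 | 2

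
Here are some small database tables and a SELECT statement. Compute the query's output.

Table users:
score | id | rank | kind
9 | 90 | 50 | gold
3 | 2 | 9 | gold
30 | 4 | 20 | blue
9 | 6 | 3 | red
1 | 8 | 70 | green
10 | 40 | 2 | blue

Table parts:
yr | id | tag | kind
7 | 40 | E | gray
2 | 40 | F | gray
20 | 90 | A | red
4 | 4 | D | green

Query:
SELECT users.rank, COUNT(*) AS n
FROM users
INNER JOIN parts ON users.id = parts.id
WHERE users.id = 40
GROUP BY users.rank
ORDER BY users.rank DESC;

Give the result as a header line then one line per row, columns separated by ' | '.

After JOIN parts (4 rows):
users.score | users.id | users.rank | users.kind | parts.yr | parts.id | parts.tag | parts.kind
9 | 90 | 50 | gold | 20 | 90 | A | red
30 | 4 | 20 | blue | 4 | 4 | D | green
10 | 40 | 2 | blue | 7 | 40 | E | gray
10 | 40 | 2 | blue | 2 | 40 | F | gray
After WHERE (2 rows):
users.score | users.id | users.rank | users.kind | parts.yr | parts.id | parts.tag | parts.kind
10 | 40 | 2 | blue | 7 | 40 | E | gray
10 | 40 | 2 | blue | 2 | 40 | F | gray
After GROUP BY (1 rows):
users.rank | n
2 | 2
After ORDER BY (1 rows):
users.rank | n
2 | 2

== RESULT ==
users.rank | n
2 | 2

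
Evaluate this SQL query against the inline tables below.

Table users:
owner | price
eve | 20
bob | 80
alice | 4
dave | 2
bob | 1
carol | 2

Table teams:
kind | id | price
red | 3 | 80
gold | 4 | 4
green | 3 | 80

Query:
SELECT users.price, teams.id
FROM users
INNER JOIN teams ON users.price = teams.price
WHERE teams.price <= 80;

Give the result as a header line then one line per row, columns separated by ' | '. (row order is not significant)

== RESULT ==
users.price | teams.id
80 | 3
80 | 3
4 | 4

Derivation:
After JOIN teams (3 rows):
users.owner | users.price | teams.kind | teams.id | teams.price
bob | 80 | red | 3 | 80
bob | 80 | green | 3 | 80
alice | 4 | gold | 4 | 4
After WHERE (3 rows):
users.owner | users.price | teams.kind | teams.id | teams.price
bob | 80 | red | 3 | 80
bob | 80 | green | 3 | 80
alice | 4 | gold | 4 | 4
After SELECT (3 rows):
users.price | teams.id
80 | 3
80 | 3
4 | 4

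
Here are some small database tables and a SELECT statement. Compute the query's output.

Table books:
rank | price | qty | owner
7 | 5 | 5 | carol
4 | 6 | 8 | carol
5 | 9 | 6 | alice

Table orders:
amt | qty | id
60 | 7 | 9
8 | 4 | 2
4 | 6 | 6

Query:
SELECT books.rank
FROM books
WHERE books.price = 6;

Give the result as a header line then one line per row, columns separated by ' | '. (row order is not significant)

== RESULT ==
books.rank
4

Derivation:
After WHERE (1 rows):
books.rank | books.price | books.qty | books.owner
4 | 6 | 8 | carol
After SELECT (1 rows):
books.rank
4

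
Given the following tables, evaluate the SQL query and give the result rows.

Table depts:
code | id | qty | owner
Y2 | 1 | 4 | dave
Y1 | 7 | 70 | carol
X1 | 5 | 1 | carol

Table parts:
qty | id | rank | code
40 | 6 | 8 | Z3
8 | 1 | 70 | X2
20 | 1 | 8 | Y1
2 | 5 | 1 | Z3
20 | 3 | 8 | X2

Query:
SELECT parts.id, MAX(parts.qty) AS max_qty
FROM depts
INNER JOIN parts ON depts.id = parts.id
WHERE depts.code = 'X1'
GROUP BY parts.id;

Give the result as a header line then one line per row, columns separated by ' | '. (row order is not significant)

After JOIN parts (3 rows):
depts.code | depts.id | depts.qty | depts.owner | parts.qty | parts.id | parts.rank | parts.code
Y2 | 1 | 4 | dave | 8 | 1 | 70 | X2
Y2 | 1 | 4 | dave | 20 | 1 | 8 | Y1
X1 | 5 | 1 | carol | 2 | 5 | 1 | Z3
After WHERE (1 rows):
depts.code | depts.id | depts.qty | depts.owner | parts.qty | parts.id | parts.rank | parts.code
X1 | 5 | 1 | carol | 2 | 5 | 1 | Z3
After GROUP BY (1 rows):
parts.id | max_qty
5 | 2

== RESULT ==
parts.id | max_qty
5 | 2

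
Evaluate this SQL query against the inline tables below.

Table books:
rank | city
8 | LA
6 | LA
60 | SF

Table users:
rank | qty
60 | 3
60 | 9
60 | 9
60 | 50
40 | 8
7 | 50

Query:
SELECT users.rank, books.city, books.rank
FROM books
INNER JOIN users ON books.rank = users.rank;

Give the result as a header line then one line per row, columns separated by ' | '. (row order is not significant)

== RESULT ==
users.rank | books.city | books.rank
60 | SF | 60
60 | SF | 60
60 | SF | 60
60 | SF | 60

Derivation:
After JOIN users (4 rows):
books.rank | books.city | users.rank | users.qty
60 | SF | 60 | 3
60 | SF | 60 | 9
60 | SF | 60 | 9
60 | SF | 60 | 50
After SELECT (4 rows):
users.rank | books.city | books.rank
60 | SF | 60
60 | SF | 60
60 | SF | 60
60 | SF | 60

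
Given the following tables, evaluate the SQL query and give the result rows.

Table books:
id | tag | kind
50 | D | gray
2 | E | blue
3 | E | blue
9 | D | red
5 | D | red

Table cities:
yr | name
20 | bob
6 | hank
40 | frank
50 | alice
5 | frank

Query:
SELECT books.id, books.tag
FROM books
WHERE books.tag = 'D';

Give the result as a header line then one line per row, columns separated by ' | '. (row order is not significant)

== RESULT ==
books.id | books.tag
50 | D
9 | D
5 | D

Derivation:
After WHERE (3 rows):
books.id | books.tag | books.kind
50 | D | gray
9 | D | red
5 | D | red
After SELECT (3 rows):
books.id | books.tag
50 | D
9 | D
5 | D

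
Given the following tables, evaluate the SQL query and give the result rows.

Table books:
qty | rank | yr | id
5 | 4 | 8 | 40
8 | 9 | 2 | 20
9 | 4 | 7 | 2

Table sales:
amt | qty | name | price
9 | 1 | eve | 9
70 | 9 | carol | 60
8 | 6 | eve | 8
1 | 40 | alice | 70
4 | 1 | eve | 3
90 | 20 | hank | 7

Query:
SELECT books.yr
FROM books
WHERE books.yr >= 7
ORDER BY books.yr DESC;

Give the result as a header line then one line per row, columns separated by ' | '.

== RESULT ==
books.yr
8
7

Derivation:
After WHERE (2 rows):
books.qty | books.rank | books.yr | books.id
5 | 4 | 8 | 40
9 | 4 | 7 | 2
After SELECT (2 rows):
books.yr
8
7
After ORDER BY (2 rows):
books.yr
8
7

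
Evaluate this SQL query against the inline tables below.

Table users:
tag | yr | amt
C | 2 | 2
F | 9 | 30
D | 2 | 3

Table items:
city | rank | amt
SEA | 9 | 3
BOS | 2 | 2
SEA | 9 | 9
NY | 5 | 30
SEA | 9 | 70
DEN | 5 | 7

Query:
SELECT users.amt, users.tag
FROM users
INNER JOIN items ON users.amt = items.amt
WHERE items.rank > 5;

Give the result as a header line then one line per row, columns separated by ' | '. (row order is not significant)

After JOIN items (3 rows):
users.tag | users.yr | users.amt | items.city | items.rank | items.amt
C | 2 | 2 | BOS | 2 | 2
F | 9 | 30 | NY | 5 | 30
D | 2 | 3 | SEA | 9 | 3
After WHERE (1 rows):
users.tag | users.yr | users.amt | items.city | items.rank | items.amt
D | 2 | 3 | SEA | 9 | 3
After SELECT (1 rows):
users.amt | users.tag
3 | D

== RESULT ==
users.amt | users.tag
3 | D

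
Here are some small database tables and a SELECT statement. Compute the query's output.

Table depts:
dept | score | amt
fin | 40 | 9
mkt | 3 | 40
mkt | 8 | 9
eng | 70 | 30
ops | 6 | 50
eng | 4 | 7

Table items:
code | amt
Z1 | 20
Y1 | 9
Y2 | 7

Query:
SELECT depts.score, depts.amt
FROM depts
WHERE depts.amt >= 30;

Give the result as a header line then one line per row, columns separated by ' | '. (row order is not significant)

== RESULT ==
depts.score | depts.amt
3 | 40
70 | 30
6 | 50

Derivation:
After WHERE (3 rows):
depts.dept | depts.score | depts.amt
mkt | 3 | 40
eng | 70 | 30
ops | 6 | 50
After SELECT (3 rows):
depts.score | depts.amt
3 | 40
70 | 30
6 | 50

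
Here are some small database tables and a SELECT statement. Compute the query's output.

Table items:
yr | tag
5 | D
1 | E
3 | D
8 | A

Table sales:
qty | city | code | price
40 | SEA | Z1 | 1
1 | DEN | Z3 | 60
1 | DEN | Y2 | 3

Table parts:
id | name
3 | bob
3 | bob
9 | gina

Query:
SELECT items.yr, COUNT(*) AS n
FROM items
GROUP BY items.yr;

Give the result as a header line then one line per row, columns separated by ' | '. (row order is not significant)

After GROUP BY (4 rows):
items.yr | n
5 | 1
1 | 1
3 | 1
8 | 1

== RESULT ==
items.yr | n
5 | 1
1 | 1
3 | 1
8 | 1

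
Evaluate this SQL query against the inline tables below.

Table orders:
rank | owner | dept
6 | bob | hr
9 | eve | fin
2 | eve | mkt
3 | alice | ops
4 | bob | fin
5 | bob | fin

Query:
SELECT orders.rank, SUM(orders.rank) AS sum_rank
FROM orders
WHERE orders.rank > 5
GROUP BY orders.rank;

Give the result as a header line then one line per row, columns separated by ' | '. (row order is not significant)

After WHERE (2 rows):
orders.rank | orders.owner | orders.dept
6 | bob | hr
9 | eve | fin
After GROUP BY (2 rows):
orders.rank | sum_rank
6 | 6
9 | 9

== RESULT ==
orders.rank | sum_rank
6 | 6
9 | 9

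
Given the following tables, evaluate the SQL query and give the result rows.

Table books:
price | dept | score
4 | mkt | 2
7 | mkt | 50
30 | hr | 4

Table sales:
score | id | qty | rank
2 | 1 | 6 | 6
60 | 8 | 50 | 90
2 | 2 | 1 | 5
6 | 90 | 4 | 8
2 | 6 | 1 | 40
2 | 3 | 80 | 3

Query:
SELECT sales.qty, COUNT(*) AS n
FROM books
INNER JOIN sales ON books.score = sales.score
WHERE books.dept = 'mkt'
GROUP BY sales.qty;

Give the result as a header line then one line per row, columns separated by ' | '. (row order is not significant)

After JOIN sales (4 rows):
books.price | books.dept | books.score | sales.score | sales.id | sales.qty | sales.rank
4 | mkt | 2 | 2 | 1 | 6 | 6
4 | mkt | 2 | 2 | 2 | 1 | 5
4 | mkt | 2 | 2 | 6 | 1 | 40
4 | mkt | 2 | 2 | 3 | 80 | 3
After WHERE (4 rows):
books.price | books.dept | books.score | sales.score | sales.id | sales.qty | sales.rank
4 | mkt | 2 | 2 | 1 | 6 | 6
4 | mkt | 2 | 2 | 2 | 1 | 5
4 | mkt | 2 | 2 | 6 | 1 | 40
4 | mkt | 2 | 2 | 3 | 80 | 3
After GROUP BY (3 rows):
sales.qty | n
6 | 1
1 | 2
80 | 1

== RESULT ==
sales.qty | n
6 | 1
1 | 2
80 | 1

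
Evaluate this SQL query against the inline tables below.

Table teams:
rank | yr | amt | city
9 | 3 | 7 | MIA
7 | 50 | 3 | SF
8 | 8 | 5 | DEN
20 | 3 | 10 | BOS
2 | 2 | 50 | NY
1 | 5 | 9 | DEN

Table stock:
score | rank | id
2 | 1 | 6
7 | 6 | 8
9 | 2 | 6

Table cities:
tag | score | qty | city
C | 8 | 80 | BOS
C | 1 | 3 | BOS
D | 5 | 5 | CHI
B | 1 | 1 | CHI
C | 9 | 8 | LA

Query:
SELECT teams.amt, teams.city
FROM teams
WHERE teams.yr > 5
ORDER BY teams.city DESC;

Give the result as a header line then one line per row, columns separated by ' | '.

== RESULT ==
teams.amt | teams.city
3 | SF
5 | DEN

Derivation:
After WHERE (2 rows):
teams.rank | teams.yr | teams.amt | teams.city
7 | 50 | 3 | SF
8 | 8 | 5 | DEN
After SELECT (2 rows):
teams.amt | teams.city
3 | SF
5 | DEN
After ORDER BY (2 rows):
teams.amt | teams.city
3 | SF
5 | DEN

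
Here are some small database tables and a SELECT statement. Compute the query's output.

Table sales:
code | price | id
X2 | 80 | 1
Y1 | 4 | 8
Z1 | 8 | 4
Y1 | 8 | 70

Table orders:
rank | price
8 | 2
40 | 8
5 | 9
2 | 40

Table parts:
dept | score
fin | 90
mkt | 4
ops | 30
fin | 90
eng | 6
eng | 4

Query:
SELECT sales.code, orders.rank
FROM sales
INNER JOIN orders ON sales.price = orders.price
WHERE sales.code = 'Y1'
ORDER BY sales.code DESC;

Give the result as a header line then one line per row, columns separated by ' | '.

After JOIN orders (2 rows):
sales.code | sales.price | sales.id | orders.rank | orders.price
Z1 | 8 | 4 | 40 | 8
Y1 | 8 | 70 | 40 | 8
After WHERE (1 rows):
sales.code | sales.price | sales.id | orders.rank | orders.price
Y1 | 8 | 70 | 40 | 8
After SELECT (1 rows):
sales.code | orders.rank
Y1 | 40
After ORDER BY (1 rows):
sales.code | orders.rank
Y1 | 40

== RESULT ==
sales.code | orders.rank
Y1 | 40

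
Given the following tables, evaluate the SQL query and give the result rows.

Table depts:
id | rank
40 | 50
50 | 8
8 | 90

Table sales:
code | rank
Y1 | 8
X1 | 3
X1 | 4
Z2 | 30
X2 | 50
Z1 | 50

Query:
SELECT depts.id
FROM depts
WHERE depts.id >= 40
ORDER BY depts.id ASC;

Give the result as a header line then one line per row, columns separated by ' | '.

After WHERE (2 rows):
depts.id | depts.rank
40 | 50
50 | 8
After SELECT (2 rows):
depts.id
40
50
After ORDER BY (2 rows):
depts.id
40
50

== RESULT ==
depts.id
40
50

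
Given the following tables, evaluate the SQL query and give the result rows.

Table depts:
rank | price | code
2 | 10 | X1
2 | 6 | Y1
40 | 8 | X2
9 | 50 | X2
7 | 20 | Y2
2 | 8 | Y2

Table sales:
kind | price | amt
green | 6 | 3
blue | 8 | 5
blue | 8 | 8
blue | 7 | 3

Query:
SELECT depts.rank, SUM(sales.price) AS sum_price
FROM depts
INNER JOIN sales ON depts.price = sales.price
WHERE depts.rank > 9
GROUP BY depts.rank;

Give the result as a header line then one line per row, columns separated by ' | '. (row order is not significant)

After JOIN sales (5 rows):
depts.rank | depts.price | depts.code | sales.kind | sales.price | sales.amt
2 | 6 | Y1 | green | 6 | 3
40 | 8 | X2 | blue | 8 | 5
40 | 8 | X2 | blue | 8 | 8
2 | 8 | Y2 | blue | 8 | 5
2 | 8 | Y2 | blue | 8 | 8
After WHERE (2 rows):
depts.rank | depts.price | depts.code | sales.kind | sales.price | sales.amt
40 | 8 | X2 | blue | 8 | 5
40 | 8 | X2 | blue | 8 | 8
After GROUP BY (1 rows):
depts.rank | sum_price
40 | 16

== RESULT ==
depts.rank | sum_price
40 | 16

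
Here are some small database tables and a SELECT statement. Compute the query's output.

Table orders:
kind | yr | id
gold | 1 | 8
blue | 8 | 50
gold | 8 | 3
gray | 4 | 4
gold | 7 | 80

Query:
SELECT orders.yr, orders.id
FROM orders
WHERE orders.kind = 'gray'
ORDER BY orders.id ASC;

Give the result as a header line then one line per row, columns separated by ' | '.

== RESULT ==
orders.yr | orders.id
4 | 4

Derivation:
After WHERE (1 rows):
orders.kind | orders.yr | orders.id
gray | 4 | 4
After SELECT (1 rows):
orders.yr | orders.id
4 | 4
After ORDER BY (1 rows):
orders.yr | orders.id
4 | 4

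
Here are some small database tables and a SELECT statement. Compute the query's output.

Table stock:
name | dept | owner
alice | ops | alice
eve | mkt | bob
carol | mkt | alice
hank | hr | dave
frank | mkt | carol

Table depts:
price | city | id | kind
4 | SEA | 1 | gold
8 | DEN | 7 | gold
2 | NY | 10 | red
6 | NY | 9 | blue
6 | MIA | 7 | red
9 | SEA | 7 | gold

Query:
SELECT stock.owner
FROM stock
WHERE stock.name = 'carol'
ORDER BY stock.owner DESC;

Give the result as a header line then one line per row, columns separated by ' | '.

== RESULT ==
stock.owner
alice

Derivation:
After WHERE (1 rows):
stock.name | stock.dept | stock.owner
carol | mkt | alice
After SELECT (1 rows):
stock.owner
alice
After ORDER BY (1 rows):
stock.owner
alice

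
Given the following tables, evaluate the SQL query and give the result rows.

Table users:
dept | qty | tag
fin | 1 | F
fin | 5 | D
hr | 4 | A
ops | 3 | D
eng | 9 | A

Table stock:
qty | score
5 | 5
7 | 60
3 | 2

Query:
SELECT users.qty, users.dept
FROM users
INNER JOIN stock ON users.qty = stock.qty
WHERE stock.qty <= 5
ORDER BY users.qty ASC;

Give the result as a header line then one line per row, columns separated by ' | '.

== RESULT ==
users.qty | users.dept
3 | ops
5 | fin

Derivation:
After JOIN stock (2 rows):
users.dept | users.qty | users.tag | stock.qty | stock.score
fin | 5 | D | 5 | 5
ops | 3 | D | 3 | 2
After WHERE (2 rows):
users.dept | users.qty | users.tag | stock.qty | stock.score
fin | 5 | D | 5 | 5
ops | 3 | D | 3 | 2
After SELECT (2 rows):
users.qty | users.dept
5 | fin
3 | ops
After ORDER BY (2 rows):
users.qty | users.dept
3 | ops
5 | fin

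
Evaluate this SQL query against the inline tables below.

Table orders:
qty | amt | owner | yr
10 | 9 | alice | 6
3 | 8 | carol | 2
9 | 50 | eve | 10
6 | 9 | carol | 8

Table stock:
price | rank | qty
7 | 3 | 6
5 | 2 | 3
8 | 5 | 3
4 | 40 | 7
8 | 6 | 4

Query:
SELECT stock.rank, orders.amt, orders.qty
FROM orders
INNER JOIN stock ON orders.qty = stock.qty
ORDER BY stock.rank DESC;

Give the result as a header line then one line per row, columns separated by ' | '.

After JOIN stock (3 rows):
orders.qty | orders.amt | orders.owner | orders.yr | stock.price | stock.rank | stock.qty
3 | 8 | carol | 2 | 5 | 2 | 3
3 | 8 | carol | 2 | 8 | 5 | 3
6 | 9 | carol | 8 | 7 | 3 | 6
After SELECT (3 rows):
stock.rank | orders.amt | orders.qty
2 | 8 | 3
5 | 8 | 3
3 | 9 | 6
After ORDER BY (3 rows):
stock.rank | orders.amt | orders.qty
5 | 8 | 3
3 | 9 | 6
2 | 8 | 3

== RESULT ==
stock.rank | orders.amt | orders.qty
5 | 8 | 3
3 | 9 | 6
2 | 8 | 3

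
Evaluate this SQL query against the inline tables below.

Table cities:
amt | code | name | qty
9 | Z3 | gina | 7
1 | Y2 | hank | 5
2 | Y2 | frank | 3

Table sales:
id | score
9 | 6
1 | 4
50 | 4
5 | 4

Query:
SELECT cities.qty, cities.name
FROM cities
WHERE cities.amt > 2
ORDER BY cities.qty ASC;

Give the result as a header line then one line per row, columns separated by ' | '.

After WHERE (1 rows):
cities.amt | cities.code | cities.name | cities.qty
9 | Z3 | gina | 7
After SELECT (1 rows):
cities.qty | cities.name
7 | gina
After ORDER BY (1 rows):
cities.qty | cities.name
7 | gina

== RESULT ==
cities.qty | cities.name
7 | gina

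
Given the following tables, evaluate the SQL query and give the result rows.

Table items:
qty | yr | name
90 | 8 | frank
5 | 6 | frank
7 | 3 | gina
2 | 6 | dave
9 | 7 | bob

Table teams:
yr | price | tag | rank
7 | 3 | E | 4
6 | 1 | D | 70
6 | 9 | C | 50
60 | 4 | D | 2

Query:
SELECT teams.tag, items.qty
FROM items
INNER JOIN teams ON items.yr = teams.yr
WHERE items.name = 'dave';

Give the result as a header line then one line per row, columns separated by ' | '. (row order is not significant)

After JOIN teams (5 rows):
items.qty | items.yr | items.name | teams.yr | teams.price | teams.tag | teams.rank
5 | 6 | frank | 6 | 1 | D | 70
5 | 6 | frank | 6 | 9 | C | 50
2 | 6 | dave | 6 | 1 | D | 70
2 | 6 | dave | 6 | 9 | C | 50
9 | 7 | bob | 7 | 3 | E | 4
After WHERE (2 rows):
items.qty | items.yr | items.name | teams.yr | teams.price | teams.tag | teams.rank
2 | 6 | dave | 6 | 1 | D | 70
2 | 6 | dave | 6 | 9 | C | 50
After SELECT (2 rows):
teams.tag | items.qty
D | 2
C | 2

== RESULT ==
teams.tag | items.qty
D | 2
C | 2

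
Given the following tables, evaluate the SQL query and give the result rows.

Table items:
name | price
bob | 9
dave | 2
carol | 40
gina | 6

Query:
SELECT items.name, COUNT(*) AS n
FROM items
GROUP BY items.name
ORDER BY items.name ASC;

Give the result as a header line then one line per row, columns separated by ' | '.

After GROUP BY (4 rows):
items.name | n
bob | 1
dave | 1
carol | 1
gina | 1
After ORDER BY (4 rows):
items.name | n
bob | 1
carol | 1
dave | 1
gina | 1

== RESULT ==
items.name | n
bob | 1
carol | 1
dave | 1
gina | 1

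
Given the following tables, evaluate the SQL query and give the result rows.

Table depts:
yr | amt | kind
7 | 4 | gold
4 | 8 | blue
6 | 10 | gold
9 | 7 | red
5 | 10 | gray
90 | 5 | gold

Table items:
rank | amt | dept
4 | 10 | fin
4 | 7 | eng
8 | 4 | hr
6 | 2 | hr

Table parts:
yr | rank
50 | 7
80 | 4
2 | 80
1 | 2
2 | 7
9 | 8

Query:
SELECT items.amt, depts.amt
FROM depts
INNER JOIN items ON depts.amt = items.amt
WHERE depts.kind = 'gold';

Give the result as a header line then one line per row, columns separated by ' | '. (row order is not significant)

After JOIN items (4 rows):
depts.yr | depts.amt | depts.kind | items.rank | items.amt | items.dept
7 | 4 | gold | 8 | 4 | hr
6 | 10 | gold | 4 | 10 | fin
9 | 7 | red | 4 | 7 | eng
5 | 10 | gray | 4 | 10 | fin
After WHERE (2 rows):
depts.yr | depts.amt | depts.kind | items.rank | items.amt | items.dept
7 | 4 | gold | 8 | 4 | hr
6 | 10 | gold | 4 | 10 | fin
After SELECT (2 rows):
items.amt | depts.amt
4 | 4
10 | 10

== RESULT ==
items.amt | depts.amt
4 | 4
10 | 10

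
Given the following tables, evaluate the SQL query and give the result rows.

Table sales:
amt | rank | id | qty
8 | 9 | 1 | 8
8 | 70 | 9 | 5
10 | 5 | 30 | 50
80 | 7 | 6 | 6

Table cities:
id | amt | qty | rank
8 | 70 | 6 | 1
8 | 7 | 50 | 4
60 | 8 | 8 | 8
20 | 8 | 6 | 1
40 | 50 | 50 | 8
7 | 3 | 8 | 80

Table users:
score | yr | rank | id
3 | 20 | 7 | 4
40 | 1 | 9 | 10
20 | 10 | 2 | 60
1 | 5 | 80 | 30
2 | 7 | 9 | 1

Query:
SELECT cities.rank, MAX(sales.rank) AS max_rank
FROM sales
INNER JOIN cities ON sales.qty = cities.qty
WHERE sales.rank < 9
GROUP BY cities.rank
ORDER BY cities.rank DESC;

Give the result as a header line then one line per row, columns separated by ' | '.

After JOIN cities (6 rows):
sales.amt | sales.rank | sales.id | sales.qty | cities.id | cities.amt | cities.qty | cities.rank
8 | 9 | 1 | 8 | 60 | 8 | 8 | 8
8 | 9 | 1 | 8 | 7 | 3 | 8 | 80
10 | 5 | 30 | 50 | 8 | 7 | 50 | 4
10 | 5 | 30 | 50 | 40 | 50 | 50 | 8
80 | 7 | 6 | 6 | 8 | 70 | 6 | 1
80 | 7 | 6 | 6 | 20 | 8 | 6 | 1
After WHERE (4 rows):
sales.amt | sales.rank | sales.id | sales.qty | cities.id | cities.amt | cities.qty | cities.rank
10 | 5 | 30 | 50 | 8 | 7 | 50 | 4
10 | 5 | 30 | 50 | 40 | 50 | 50 | 8
80 | 7 | 6 | 6 | 8 | 70 | 6 | 1
80 | 7 | 6 | 6 | 20 | 8 | 6 | 1
After GROUP BY (3 rows):
cities.rank | max_rank
4 | 5
8 | 5
1 | 7
After ORDER BY (3 rows):
cities.rank | max_rank
8 | 5
4 | 5
1 | 7

== RESULT ==
cities.rank | max_rank
8 | 5
4 | 5
1 | 7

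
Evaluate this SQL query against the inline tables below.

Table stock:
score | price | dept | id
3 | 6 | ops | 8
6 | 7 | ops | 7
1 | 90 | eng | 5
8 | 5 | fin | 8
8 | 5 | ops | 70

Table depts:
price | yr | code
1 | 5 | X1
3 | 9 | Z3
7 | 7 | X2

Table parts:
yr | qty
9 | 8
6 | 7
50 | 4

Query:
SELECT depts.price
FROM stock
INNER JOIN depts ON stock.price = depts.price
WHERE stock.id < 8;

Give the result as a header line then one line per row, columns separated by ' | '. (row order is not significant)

== RESULT ==
depts.price
7

Derivation:
After JOIN depts (1 rows):
stock.score | stock.price | stock.dept | stock.id | depts.price | depts.yr | depts.code
6 | 7 | ops | 7 | 7 | 7 | X2
After WHERE (1 rows):
stock.score | stock.price | stock.dept | stock.id | depts.price | depts.yr | depts.code
6 | 7 | ops | 7 | 7 | 7 | X2
After SELECT (1 rows):
depts.price
7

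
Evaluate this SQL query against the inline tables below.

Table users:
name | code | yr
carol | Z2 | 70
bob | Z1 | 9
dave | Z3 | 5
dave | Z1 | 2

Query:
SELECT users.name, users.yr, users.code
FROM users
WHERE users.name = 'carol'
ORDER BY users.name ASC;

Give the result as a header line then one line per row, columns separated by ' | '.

== RESULT ==
users.name | users.yr | users.code
carol | 70 | Z2

Derivation:
After WHERE (1 rows):
users.name | users.code | users.yr
carol | Z2 | 70
After SELECT (1 rows):
users.name | users.yr | users.code
carol | 70 | Z2
After ORDER BY (1 rows):
users.name | users.yr | users.code
carol | 70 | Z2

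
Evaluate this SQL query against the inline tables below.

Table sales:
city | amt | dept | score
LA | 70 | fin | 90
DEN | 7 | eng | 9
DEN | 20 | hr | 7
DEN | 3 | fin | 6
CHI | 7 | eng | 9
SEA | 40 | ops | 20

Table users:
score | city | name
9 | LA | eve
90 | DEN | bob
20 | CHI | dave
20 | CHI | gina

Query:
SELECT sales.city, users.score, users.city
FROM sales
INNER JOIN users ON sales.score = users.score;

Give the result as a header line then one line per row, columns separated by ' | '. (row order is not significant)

After JOIN users (5 rows):
sales.city | sales.amt | sales.dept | sales.score | users.score | users.city | users.name
LA | 70 | fin | 90 | 90 | DEN | bob
DEN | 7 | eng | 9 | 9 | LA | eve
CHI | 7 | eng | 9 | 9 | LA | eve
SEA | 40 | ops | 20 | 20 | CHI | dave
SEA | 40 | ops | 20 | 20 | CHI | gina
After SELECT (5 rows):
sales.city | users.score | users.city
LA | 90 | DEN
DEN | 9 | LA
CHI | 9 | LA
SEA | 20 | CHI
SEA | 20 | CHI

== RESULT ==
sales.city | users.score | users.city
LA | 90 | DEN
DEN | 9 | LA
CHI | 9 | LA
SEA | 20 | CHI
SEA | 20 | CHI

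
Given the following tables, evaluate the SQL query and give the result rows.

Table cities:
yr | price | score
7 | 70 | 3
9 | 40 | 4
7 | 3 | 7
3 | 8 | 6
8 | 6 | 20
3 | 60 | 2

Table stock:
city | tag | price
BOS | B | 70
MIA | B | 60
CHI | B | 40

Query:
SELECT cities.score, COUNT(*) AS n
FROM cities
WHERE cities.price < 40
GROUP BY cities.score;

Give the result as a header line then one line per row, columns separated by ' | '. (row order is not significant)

== RESULT ==
cities.score | n
7 | 1
6 | 1
20 | 1

Derivation:
After WHERE (3 rows):
cities.yr | cities.price | cities.score
7 | 3 | 7
3 | 8 | 6
8 | 6 | 20
After GROUP BY (3 rows):
cities.score | n
7 | 1
6 | 1
20 | 1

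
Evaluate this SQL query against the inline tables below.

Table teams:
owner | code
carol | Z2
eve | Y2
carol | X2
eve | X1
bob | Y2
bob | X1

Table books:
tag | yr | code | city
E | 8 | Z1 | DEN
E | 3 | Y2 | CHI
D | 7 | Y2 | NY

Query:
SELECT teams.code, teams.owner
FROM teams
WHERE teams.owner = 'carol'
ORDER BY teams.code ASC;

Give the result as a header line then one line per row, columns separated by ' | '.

After WHERE (2 rows):
teams.owner | teams.code
carol | Z2
carol | X2
After SELECT (2 rows):
teams.code | teams.owner
Z2 | carol
X2 | carol
After ORDER BY (2 rows):
teams.code | teams.owner
X2 | carol
Z2 | carol

== RESULT ==
teams.code | teams.owner
X2 | carol
Z2 | carol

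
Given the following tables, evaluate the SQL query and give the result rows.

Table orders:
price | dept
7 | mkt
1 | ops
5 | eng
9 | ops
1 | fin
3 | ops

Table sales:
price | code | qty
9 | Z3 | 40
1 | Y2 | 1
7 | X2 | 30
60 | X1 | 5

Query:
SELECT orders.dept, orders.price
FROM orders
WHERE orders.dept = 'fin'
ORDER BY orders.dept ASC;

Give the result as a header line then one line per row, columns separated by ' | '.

== RESULT ==
orders.dept | orders.price
fin | 1

Derivation:
After WHERE (1 rows):
orders.price | orders.dept
1 | fin
After SELECT (1 rows):
orders.dept | orders.price
fin | 1
After ORDER BY (1 rows):
orders.dept | orders.price
fin | 1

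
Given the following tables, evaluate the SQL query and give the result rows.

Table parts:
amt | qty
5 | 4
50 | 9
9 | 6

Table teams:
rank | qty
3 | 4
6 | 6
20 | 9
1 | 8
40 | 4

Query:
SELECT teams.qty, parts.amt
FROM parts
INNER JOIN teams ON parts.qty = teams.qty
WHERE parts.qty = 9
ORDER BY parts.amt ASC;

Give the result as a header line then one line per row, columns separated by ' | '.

After JOIN teams (4 rows):
parts.amt | parts.qty | teams.rank | teams.qty
5 | 4 | 3 | 4
5 | 4 | 40 | 4
50 | 9 | 20 | 9
9 | 6 | 6 | 6
After WHERE (1 rows):
parts.amt | parts.qty | teams.rank | teams.qty
50 | 9 | 20 | 9
After SELECT (1 rows):
teams.qty | parts.amt
9 | 50
After ORDER BY (1 rows):
teams.qty | parts.amt
9 | 50

== RESULT ==
teams.qty | parts.amt
9 | 50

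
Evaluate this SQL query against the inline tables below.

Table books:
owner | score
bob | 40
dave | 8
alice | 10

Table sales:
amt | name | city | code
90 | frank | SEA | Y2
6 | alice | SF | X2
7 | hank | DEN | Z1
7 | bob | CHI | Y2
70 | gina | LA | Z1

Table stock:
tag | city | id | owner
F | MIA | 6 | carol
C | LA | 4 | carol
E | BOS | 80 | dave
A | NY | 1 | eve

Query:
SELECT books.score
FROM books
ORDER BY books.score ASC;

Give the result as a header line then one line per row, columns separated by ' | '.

== RESULT ==
books.score
8
10
40

Derivation:
After SELECT (3 rows):
books.score
40
8
10
After ORDER BY (3 rows):
books.score
8
10
40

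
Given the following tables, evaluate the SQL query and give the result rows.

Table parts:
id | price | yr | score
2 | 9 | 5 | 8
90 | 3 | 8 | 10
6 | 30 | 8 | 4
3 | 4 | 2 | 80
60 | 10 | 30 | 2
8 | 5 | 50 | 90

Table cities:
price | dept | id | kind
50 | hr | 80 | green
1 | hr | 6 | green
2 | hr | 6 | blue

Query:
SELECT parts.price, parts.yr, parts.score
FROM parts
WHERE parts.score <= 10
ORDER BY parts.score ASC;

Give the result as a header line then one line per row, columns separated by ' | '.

== RESULT ==
parts.price | parts.yr | parts.score
10 | 30 | 2
30 | 8 | 4
9 | 5 | 8
3 | 8 | 10

Derivation:
After WHERE (4 rows):
parts.id | parts.price | parts.yr | parts.score
2 | 9 | 5 | 8
90 | 3 | 8 | 10
6 | 30 | 8 | 4
60 | 10 | 30 | 2
After SELECT (4 rows):
parts.price | parts.yr | parts.score
9 | 5 | 8
3 | 8 | 10
30 | 8 | 4
10 | 30 | 2
After ORDER BY (4 rows):
parts.price | parts.yr | parts.score
10 | 30 | 2
30 | 8 | 4
9 | 5 | 8
3 | 8 | 10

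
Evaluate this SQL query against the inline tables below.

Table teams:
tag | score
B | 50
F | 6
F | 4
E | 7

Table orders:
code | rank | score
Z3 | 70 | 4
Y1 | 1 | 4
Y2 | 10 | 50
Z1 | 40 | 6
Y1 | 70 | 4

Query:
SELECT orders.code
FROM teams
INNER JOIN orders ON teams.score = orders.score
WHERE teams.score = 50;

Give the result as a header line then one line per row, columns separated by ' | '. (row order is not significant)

== RESULT ==
orders.code
Y2

Derivation:
After JOIN orders (5 rows):
teams.tag | teams.score | orders.code | orders.rank | orders.score
B | 50 | Y2 | 10 | 50
F | 6 | Z1 | 40 | 6
F | 4 | Z3 | 70 | 4
F | 4 | Y1 | 1 | 4
F | 4 | Y1 | 70 | 4
After WHERE (1 rows):
teams.tag | teams.score | orders.code | orders.rank | orders.score
B | 50 | Y2 | 10 | 50
After SELECT (1 rows):
orders.code
Y2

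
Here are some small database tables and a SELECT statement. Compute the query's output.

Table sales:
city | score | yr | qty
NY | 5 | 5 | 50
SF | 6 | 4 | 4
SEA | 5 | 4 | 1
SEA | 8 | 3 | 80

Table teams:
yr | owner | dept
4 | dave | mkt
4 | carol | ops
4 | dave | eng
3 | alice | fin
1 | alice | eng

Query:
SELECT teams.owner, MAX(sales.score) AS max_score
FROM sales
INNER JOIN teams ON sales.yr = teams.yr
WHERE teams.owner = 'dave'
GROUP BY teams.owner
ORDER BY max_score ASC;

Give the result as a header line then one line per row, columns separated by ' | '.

== RESULT ==
teams.owner | max_score
dave | 6

Derivation:
After JOIN teams (7 rows):
sales.city | sales.score | sales.yr | sales.qty | teams.yr | teams.owner | teams.dept
SF | 6 | 4 | 4 | 4 | dave | mkt
SF | 6 | 4 | 4 | 4 | carol | ops
SF | 6 | 4 | 4 | 4 | dave | eng
SEA | 5 | 4 | 1 | 4 | dave | mkt
SEA | 5 | 4 | 1 | 4 | carol | ops
SEA | 5 | 4 | 1 | 4 | dave | eng
SEA | 8 | 3 | 80 | 3 | alice | fin
After WHERE (4 rows):
sales.city | sales.score | sales.yr | sales.qty | teams.yr | teams.owner | teams.dept
SF | 6 | 4 | 4 | 4 | dave | mkt
SF | 6 | 4 | 4 | 4 | dave | eng
SEA | 5 | 4 | 1 | 4 | dave | mkt
SEA | 5 | 4 | 1 | 4 | dave | eng
After GROUP BY (1 rows):
teams.owner | max_score
dave | 6
After ORDER BY (1 rows):
teams.owner | max_score
dave | 6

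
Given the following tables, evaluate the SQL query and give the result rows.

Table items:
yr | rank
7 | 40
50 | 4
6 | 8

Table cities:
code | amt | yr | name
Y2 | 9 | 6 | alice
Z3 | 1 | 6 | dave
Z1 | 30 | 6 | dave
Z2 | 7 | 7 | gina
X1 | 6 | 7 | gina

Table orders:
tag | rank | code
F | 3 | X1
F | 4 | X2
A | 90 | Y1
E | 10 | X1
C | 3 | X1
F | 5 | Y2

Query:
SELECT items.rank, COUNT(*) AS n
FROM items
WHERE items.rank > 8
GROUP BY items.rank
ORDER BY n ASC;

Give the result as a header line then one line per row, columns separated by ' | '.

After WHERE (1 rows):
items.yr | items.rank
7 | 40
After GROUP BY (1 rows):
items.rank | n
40 | 1
After ORDER BY (1 rows):
items.rank | n
40 | 1

== RESULT ==
items.rank | n
40 | 1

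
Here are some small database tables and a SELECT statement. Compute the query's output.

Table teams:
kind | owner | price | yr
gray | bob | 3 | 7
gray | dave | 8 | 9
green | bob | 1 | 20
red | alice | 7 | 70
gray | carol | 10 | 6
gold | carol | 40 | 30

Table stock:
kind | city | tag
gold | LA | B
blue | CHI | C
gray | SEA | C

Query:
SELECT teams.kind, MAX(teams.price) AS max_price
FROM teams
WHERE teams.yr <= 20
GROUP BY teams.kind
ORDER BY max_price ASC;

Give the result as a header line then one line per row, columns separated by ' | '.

After WHERE (4 rows):
teams.kind | teams.owner | teams.price | teams.yr
gray | bob | 3 | 7
gray | dave | 8 | 9
green | bob | 1 | 20
gray | carol | 10 | 6
After GROUP BY (2 rows):
teams.kind | max_price
gray | 10
green | 1
After ORDER BY (2 rows):
teams.kind | max_price
green | 1
gray | 10

== RESULT ==
teams.kind | max_price
green | 1
gray | 10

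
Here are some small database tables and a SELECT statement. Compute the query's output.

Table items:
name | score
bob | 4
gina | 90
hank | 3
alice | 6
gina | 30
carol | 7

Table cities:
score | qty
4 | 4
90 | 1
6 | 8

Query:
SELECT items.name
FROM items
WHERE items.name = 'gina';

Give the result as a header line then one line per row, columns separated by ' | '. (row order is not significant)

After WHERE (2 rows):
items.name | items.score
gina | 90
gina | 30
After SELECT (2 rows):
items.name
gina
gina

== RESULT ==
items.name
gina
gina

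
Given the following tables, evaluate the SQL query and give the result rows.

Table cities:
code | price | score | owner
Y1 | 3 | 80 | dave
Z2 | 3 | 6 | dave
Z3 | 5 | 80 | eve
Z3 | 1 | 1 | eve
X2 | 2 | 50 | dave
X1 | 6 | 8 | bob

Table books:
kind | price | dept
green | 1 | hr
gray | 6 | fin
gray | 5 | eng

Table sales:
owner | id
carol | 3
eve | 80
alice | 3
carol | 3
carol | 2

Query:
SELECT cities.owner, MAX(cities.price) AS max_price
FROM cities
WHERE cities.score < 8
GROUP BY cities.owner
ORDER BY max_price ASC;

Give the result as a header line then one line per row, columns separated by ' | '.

== RESULT ==
cities.owner | max_price
eve | 1
dave | 3

Derivation:
After WHERE (2 rows):
cities.code | cities.price | cities.score | cities.owner
Z2 | 3 | 6 | dave
Z3 | 1 | 1 | eve
After GROUP BY (2 rows):
cities.owner | max_price
dave | 3
eve | 1
After ORDER BY (2 rows):
cities.owner | max_price
eve | 1
dave | 3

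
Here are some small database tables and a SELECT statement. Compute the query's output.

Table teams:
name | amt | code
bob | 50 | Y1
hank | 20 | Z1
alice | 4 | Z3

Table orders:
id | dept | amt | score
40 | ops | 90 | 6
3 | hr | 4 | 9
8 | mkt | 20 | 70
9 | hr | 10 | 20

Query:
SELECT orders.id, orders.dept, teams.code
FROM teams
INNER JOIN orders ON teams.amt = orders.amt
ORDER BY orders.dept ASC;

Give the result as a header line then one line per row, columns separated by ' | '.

After JOIN orders (2 rows):
teams.name | teams.amt | teams.code | orders.id | orders.dept | orders.amt | orders.score
hank | 20 | Z1 | 8 | mkt | 20 | 70
alice | 4 | Z3 | 3 | hr | 4 | 9
After SELECT (2 rows):
orders.id | orders.dept | teams.code
8 | mkt | Z1
3 | hr | Z3
After ORDER BY (2 rows):
orders.id | orders.dept | teams.code
3 | hr | Z3
8 | mkt | Z1

== RESULT ==
orders.id | orders.dept | teams.code
3 | hr | Z3
8 | mkt | Z1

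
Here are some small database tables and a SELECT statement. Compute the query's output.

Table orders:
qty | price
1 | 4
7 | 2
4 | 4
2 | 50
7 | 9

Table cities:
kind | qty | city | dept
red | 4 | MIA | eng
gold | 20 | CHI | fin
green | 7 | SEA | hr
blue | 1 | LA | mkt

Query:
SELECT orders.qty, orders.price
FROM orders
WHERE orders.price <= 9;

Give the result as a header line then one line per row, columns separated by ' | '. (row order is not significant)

== RESULT ==
orders.qty | orders.price
1 | 4
7 | 2
4 | 4
7 | 9

Derivation:
After WHERE (4 rows):
orders.qty | orders.price
1 | 4
7 | 2
4 | 4
7 | 9
After SELECT (4 rows):
orders.qty | orders.price
1 | 4
7 | 2
4 | 4
7 | 9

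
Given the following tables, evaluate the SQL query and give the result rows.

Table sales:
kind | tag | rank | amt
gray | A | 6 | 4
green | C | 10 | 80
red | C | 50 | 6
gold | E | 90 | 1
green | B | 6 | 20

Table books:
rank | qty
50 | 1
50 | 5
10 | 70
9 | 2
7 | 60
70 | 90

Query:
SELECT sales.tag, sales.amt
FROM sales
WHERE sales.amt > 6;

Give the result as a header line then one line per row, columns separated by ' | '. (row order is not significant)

== RESULT ==
sales.tag | sales.amt
C | 80
B | 20

Derivation:
After WHERE (2 rows):
sales.kind | sales.tag | sales.rank | sales.amt
green | C | 10 | 80
green | B | 6 | 20
After SELECT (2 rows):
sales.tag | sales.amt
C | 80
B | 20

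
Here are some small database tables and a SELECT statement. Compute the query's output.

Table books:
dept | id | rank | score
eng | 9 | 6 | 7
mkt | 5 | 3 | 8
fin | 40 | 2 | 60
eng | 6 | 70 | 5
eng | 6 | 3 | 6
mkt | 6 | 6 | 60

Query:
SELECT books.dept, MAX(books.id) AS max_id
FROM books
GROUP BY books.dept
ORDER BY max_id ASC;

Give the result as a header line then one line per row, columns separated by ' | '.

== RESULT ==
books.dept | max_id
mkt | 6
eng | 9
fin | 40

Derivation:
After GROUP BY (3 rows):
books.dept | max_id
eng | 9
mkt | 6
fin | 40
After ORDER BY (3 rows):
books.dept | max_id
mkt | 6
eng | 9
fin | 40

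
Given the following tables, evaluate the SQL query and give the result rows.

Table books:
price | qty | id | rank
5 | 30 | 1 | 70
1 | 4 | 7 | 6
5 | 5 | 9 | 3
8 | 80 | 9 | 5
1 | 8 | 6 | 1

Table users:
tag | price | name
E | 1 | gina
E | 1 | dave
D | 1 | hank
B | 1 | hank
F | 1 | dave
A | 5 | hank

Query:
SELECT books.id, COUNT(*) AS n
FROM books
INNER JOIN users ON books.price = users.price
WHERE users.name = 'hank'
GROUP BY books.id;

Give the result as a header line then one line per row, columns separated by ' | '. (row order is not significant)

After JOIN users (12 rows):
books.price | books.qty | books.id | books.rank | users.tag | users.price | users.name
5 | 30 | 1 | 70 | A | 5 | hank
1 | 4 | 7 | 6 | E | 1 | gina
1 | 4 | 7 | 6 | E | 1 | dave
1 | 4 | 7 | 6 | D | 1 | hank
1 | 4 | 7 | 6 | B | 1 | hank
1 | 4 | 7 | 6 | F | 1 | dave
5 | 5 | 9 | 3 | A | 5 | hank
1 | 8 | 6 | 1 | E | 1 | gina
1 | 8 | 6 | 1 | E | 1 | dave
1 | 8 | 6 | 1 | D | 1 | hank
1 | 8 | 6 | 1 | B | 1 | hank
1 | 8 | 6 | 1 | F | 1 | dave
After WHERE (6 rows):
books.price | books.qty | books.id | books.rank | users.tag | users.price | users.name
5 | 30 | 1 | 70 | A | 5 | hank
1 | 4 | 7 | 6 | D | 1 | hank
1 | 4 | 7 | 6 | B | 1 | hank
5 | 5 | 9 | 3 | A | 5 | hank
1 | 8 | 6 | 1 | D | 1 | hank
1 | 8 | 6 | 1 | B | 1 | hank
After GROUP BY (4 rows):
books.id | n
1 | 1
7 | 2
9 | 1
6 | 2

== RESULT ==
books.id | n
1 | 1
7 | 2
9 | 1
6 | 2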